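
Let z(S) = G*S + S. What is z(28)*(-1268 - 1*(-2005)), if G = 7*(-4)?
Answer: -557172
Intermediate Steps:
G = -28
z(S) = -27*S (z(S) = -28*S + S = -27*S)
z(28)*(-1268 - 1*(-2005)) = (-27*28)*(-1268 - 1*(-2005)) = -756*(-1268 + 2005) = -756*737 = -557172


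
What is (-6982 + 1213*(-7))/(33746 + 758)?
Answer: -15473/34504 ≈ -0.44844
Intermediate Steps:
(-6982 + 1213*(-7))/(33746 + 758) = (-6982 - 8491)/34504 = -15473*1/34504 = -15473/34504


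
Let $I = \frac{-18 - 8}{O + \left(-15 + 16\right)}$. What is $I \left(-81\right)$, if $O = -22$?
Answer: $- \frac{702}{7} \approx -100.29$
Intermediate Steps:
$I = \frac{26}{21}$ ($I = \frac{-18 - 8}{-22 + \left(-15 + 16\right)} = - \frac{26}{-22 + 1} = - \frac{26}{-21} = \left(-26\right) \left(- \frac{1}{21}\right) = \frac{26}{21} \approx 1.2381$)
$I \left(-81\right) = \frac{26}{21} \left(-81\right) = - \frac{702}{7}$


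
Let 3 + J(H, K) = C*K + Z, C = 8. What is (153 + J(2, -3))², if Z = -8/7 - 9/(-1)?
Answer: 877969/49 ≈ 17918.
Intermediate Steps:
Z = 55/7 (Z = -8*⅐ - 9*(-1) = -8/7 + 9 = 55/7 ≈ 7.8571)
J(H, K) = 34/7 + 8*K (J(H, K) = -3 + (8*K + 55/7) = -3 + (55/7 + 8*K) = 34/7 + 8*K)
(153 + J(2, -3))² = (153 + (34/7 + 8*(-3)))² = (153 + (34/7 - 24))² = (153 - 134/7)² = (937/7)² = 877969/49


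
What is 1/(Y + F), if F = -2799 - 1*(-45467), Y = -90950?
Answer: -1/48282 ≈ -2.0712e-5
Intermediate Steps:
F = 42668 (F = -2799 + 45467 = 42668)
1/(Y + F) = 1/(-90950 + 42668) = 1/(-48282) = -1/48282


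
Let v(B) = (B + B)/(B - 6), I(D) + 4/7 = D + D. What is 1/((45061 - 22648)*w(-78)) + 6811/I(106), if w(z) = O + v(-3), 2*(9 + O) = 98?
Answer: 21727887627/674481880 ≈ 32.214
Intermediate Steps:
O = 40 (O = -9 + (½)*98 = -9 + 49 = 40)
I(D) = -4/7 + 2*D (I(D) = -4/7 + (D + D) = -4/7 + 2*D)
v(B) = 2*B/(-6 + B) (v(B) = (2*B)/(-6 + B) = 2*B/(-6 + B))
w(z) = 122/3 (w(z) = 40 + 2*(-3)/(-6 - 3) = 40 + 2*(-3)/(-9) = 40 + 2*(-3)*(-⅑) = 40 + ⅔ = 122/3)
1/((45061 - 22648)*w(-78)) + 6811/I(106) = 1/((45061 - 22648)*(122/3)) + 6811/(-4/7 + 2*106) = (3/122)/22413 + 6811/(-4/7 + 212) = (1/22413)*(3/122) + 6811/(1480/7) = 1/911462 + 6811*(7/1480) = 1/911462 + 47677/1480 = 21727887627/674481880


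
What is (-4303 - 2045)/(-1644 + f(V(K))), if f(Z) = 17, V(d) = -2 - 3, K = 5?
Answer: 6348/1627 ≈ 3.9017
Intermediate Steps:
V(d) = -5
(-4303 - 2045)/(-1644 + f(V(K))) = (-4303 - 2045)/(-1644 + 17) = -6348/(-1627) = -6348*(-1/1627) = 6348/1627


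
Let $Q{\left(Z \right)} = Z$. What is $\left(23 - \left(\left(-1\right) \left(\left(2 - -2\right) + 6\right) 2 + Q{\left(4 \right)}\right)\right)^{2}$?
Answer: $1521$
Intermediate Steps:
$\left(23 - \left(\left(-1\right) \left(\left(2 - -2\right) + 6\right) 2 + Q{\left(4 \right)}\right)\right)^{2} = \left(23 - \left(4 - \left(\left(2 - -2\right) + 6\right) 2\right)\right)^{2} = \left(23 - \left(4 - \left(\left(2 + 2\right) + 6\right) 2\right)\right)^{2} = \left(23 - \left(4 - \left(4 + 6\right) 2\right)\right)^{2} = \left(23 + \left(10 \cdot 2 - 4\right)\right)^{2} = \left(23 + \left(20 - 4\right)\right)^{2} = \left(23 + 16\right)^{2} = 39^{2} = 1521$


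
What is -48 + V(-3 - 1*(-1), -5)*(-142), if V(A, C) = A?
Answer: 236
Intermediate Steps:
-48 + V(-3 - 1*(-1), -5)*(-142) = -48 + (-3 - 1*(-1))*(-142) = -48 + (-3 + 1)*(-142) = -48 - 2*(-142) = -48 + 284 = 236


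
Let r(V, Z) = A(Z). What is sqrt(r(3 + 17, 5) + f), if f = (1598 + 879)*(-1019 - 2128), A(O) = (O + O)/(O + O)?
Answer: I*sqrt(7795118) ≈ 2792.0*I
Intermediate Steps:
A(O) = 1 (A(O) = (2*O)/((2*O)) = (2*O)*(1/(2*O)) = 1)
f = -7795119 (f = 2477*(-3147) = -7795119)
r(V, Z) = 1
sqrt(r(3 + 17, 5) + f) = sqrt(1 - 7795119) = sqrt(-7795118) = I*sqrt(7795118)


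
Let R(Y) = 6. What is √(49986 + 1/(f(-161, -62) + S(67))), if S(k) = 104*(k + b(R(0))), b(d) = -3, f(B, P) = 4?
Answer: √61587750785/1110 ≈ 223.58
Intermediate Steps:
S(k) = -312 + 104*k (S(k) = 104*(k - 3) = 104*(-3 + k) = -312 + 104*k)
√(49986 + 1/(f(-161, -62) + S(67))) = √(49986 + 1/(4 + (-312 + 104*67))) = √(49986 + 1/(4 + (-312 + 6968))) = √(49986 + 1/(4 + 6656)) = √(49986 + 1/6660) = √(332906761/6660) = √61587750785/1110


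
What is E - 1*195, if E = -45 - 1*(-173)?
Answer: -67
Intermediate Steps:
E = 128 (E = -45 + 173 = 128)
E - 1*195 = 128 - 1*195 = 128 - 195 = -67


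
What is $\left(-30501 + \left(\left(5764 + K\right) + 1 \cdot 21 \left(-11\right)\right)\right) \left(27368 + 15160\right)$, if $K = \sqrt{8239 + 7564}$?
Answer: $-1061839104 + 42528 \sqrt{15803} \approx -1.0565 \cdot 10^{9}$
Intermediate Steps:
$K = \sqrt{15803} \approx 125.71$
$\left(-30501 + \left(\left(5764 + K\right) + 1 \cdot 21 \left(-11\right)\right)\right) \left(27368 + 15160\right) = \left(-30501 + \left(\left(5764 + \sqrt{15803}\right) + 1 \cdot 21 \left(-11\right)\right)\right) \left(27368 + 15160\right) = \left(-30501 + \left(\left(5764 + \sqrt{15803}\right) + 21 \left(-11\right)\right)\right) 42528 = \left(-30501 + \left(\left(5764 + \sqrt{15803}\right) - 231\right)\right) 42528 = \left(-30501 + \left(5533 + \sqrt{15803}\right)\right) 42528 = \left(-24968 + \sqrt{15803}\right) 42528 = -1061839104 + 42528 \sqrt{15803}$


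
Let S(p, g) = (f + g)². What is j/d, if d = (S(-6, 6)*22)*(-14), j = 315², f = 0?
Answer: -1575/176 ≈ -8.9489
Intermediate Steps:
S(p, g) = g² (S(p, g) = (0 + g)² = g²)
j = 99225
d = -11088 (d = (6²*22)*(-14) = (36*22)*(-14) = 792*(-14) = -11088)
j/d = 99225/(-11088) = 99225*(-1/11088) = -1575/176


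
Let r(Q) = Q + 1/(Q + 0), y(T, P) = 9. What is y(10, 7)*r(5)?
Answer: 234/5 ≈ 46.800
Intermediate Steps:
r(Q) = Q + 1/Q
y(10, 7)*r(5) = 9*(5 + 1/5) = 9*(5 + ⅕) = 9*(26/5) = 234/5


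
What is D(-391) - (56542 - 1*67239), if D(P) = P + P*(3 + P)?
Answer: 162014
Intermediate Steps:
D(-391) - (56542 - 1*67239) = -391*(4 - 391) - (56542 - 1*67239) = -391*(-387) - (56542 - 67239) = 151317 - 1*(-10697) = 151317 + 10697 = 162014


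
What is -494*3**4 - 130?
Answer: -40144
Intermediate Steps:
-494*3**4 - 130 = -494*81 - 130 = -19*2106 - 130 = -40014 - 130 = -40144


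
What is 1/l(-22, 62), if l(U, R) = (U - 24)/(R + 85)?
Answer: -147/46 ≈ -3.1957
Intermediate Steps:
l(U, R) = (-24 + U)/(85 + R)
1/l(-22, 62) = 1/((-24 - 22)/(85 + 62)) = 1/(-46/147) = -147/46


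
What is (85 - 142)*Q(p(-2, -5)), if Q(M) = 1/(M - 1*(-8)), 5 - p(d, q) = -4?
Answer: -57/17 ≈ -3.3529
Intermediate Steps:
p(d, q) = 9 (p(d, q) = 5 - 1*(-4) = 5 + 4 = 9)
Q(M) = 1/(8 + M) (Q(M) = 1/(M + 8) = 1/(8 + M))
(85 - 142)*Q(p(-2, -5)) = (85 - 142)/(8 + 9) = -57/17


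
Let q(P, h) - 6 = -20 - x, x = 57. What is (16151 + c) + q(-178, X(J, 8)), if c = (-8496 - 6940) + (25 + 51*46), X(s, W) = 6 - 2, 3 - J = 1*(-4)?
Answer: 3015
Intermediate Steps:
J = 7 (J = 3 - (-4) = 3 - 1*(-4) = 3 + 4 = 7)
X(s, W) = 4
q(P, h) = -71 (q(P, h) = 6 + (-20 - 1*57) = 6 + (-20 - 57) = 6 - 77 = -71)
c = -13065 (c = -15436 + (25 + 2346) = -15436 + 2371 = -13065)
(16151 + c) + q(-178, X(J, 8)) = (16151 - 13065) - 71 = 3086 - 71 = 3015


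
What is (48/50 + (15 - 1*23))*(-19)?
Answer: 3344/25 ≈ 133.76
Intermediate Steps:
(48/50 + (15 - 1*23))*(-19) = (48*(1/50) + (15 - 23))*(-19) = (24/25 - 8)*(-19) = -176/25*(-19) = 3344/25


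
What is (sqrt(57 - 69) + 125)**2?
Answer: 15613 + 500*I*sqrt(3) ≈ 15613.0 + 866.03*I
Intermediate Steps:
(sqrt(57 - 69) + 125)**2 = (sqrt(-12) + 125)**2 = (2*I*sqrt(3) + 125)**2 = (125 + 2*I*sqrt(3))**2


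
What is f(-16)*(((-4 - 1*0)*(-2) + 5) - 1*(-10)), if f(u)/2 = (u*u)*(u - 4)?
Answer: -235520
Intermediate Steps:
f(u) = 2*u²*(-4 + u) (f(u) = 2*((u*u)*(u - 4)) = 2*(u²*(-4 + u)) = 2*u²*(-4 + u))
f(-16)*(((-4 - 1*0)*(-2) + 5) - 1*(-10)) = (2*(-16)²*(-4 - 16))*(((-4 - 1*0)*(-2) + 5) - 1*(-10)) = (2*256*(-20))*(((-4 + 0)*(-2) + 5) + 10) = -10240*((-4*(-2) + 5) + 10) = -10240*((8 + 5) + 10) = -10240*(13 + 10) = -10240*23 = -235520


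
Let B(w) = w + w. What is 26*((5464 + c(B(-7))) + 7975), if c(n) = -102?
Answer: 346762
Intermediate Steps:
B(w) = 2*w
26*((5464 + c(B(-7))) + 7975) = 26*((5464 - 102) + 7975) = 26*(5362 + 7975) = 26*13337 = 346762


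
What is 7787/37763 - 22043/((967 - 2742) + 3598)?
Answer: -818214108/68841949 ≈ -11.885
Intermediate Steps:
7787/37763 - 22043/((967 - 2742) + 3598) = 7787*(1/37763) - 22043/(-1775 + 3598) = 7787/37763 - 22043/1823 = -818214108/68841949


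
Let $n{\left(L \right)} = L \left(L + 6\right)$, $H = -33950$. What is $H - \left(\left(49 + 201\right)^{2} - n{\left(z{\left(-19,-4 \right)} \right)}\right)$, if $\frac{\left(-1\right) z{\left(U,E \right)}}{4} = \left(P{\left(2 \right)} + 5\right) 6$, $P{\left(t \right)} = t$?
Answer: $-69234$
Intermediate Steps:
$z{\left(U,E \right)} = -168$ ($z{\left(U,E \right)} = - 4 \left(2 + 5\right) 6 = - 4 \cdot 7 \cdot 6 = \left(-4\right) 42 = -168$)
$n{\left(L \right)} = L \left(6 + L\right)$
$H - \left(\left(49 + 201\right)^{2} - n{\left(z{\left(-19,-4 \right)} \right)}\right) = -33950 - \left(\left(49 + 201\right)^{2} - - 168 \left(6 - 168\right)\right) = -33950 - \left(250^{2} - \left(-168\right) \left(-162\right)\right) = -33950 - \left(62500 - 27216\right) = -33950 - 35284 = -69234$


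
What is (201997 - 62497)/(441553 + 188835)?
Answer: 34875/157597 ≈ 0.22129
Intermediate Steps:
(201997 - 62497)/(441553 + 188835) = 139500/630388 = 139500*(1/630388) = 34875/157597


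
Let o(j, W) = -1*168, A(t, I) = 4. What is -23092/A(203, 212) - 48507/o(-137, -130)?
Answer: -307119/56 ≈ -5484.3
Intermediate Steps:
o(j, W) = -168
-23092/A(203, 212) - 48507/o(-137, -130) = -23092/4 - 48507/(-168) = -23092*¼ - 48507*(-1/168) = -5773 + 16169/56 = -307119/56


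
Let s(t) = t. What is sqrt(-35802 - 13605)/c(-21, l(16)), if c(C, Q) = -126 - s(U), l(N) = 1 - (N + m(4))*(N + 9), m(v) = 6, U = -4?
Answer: -I*sqrt(49407)/122 ≈ -1.8219*I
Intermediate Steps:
l(N) = 1 - (6 + N)*(9 + N) (l(N) = 1 - (N + 6)*(N + 9) = 1 - (6 + N)*(9 + N))
c(C, Q) = -122 (c(C, Q) = -126 - 1*(-4) = -126 + 4 = -122)
sqrt(-35802 - 13605)/c(-21, l(16)) = sqrt(-35802 - 13605)/(-122) = sqrt(-49407)*(-1/122) = (I*sqrt(49407))*(-1/122) = -I*sqrt(49407)/122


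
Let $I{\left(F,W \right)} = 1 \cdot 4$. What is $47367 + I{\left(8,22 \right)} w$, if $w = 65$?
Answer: $47627$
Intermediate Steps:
$I{\left(F,W \right)} = 4$
$47367 + I{\left(8,22 \right)} w = 47367 + 4 \cdot 65 = 47367 + 260 = 47627$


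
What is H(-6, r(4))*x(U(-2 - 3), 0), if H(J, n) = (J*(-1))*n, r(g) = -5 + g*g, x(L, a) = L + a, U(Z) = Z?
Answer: -330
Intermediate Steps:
r(g) = -5 + g**2
H(J, n) = -J*n (H(J, n) = (-J)*n = -J*n)
H(-6, r(4))*x(U(-2 - 3), 0) = (-1*(-6)*(-5 + 4**2))*((-2 - 3) + 0) = (-1*(-6)*(-5 + 16))*(-5 + 0) = -1*(-6)*11*(-5) = 66*(-5) = -330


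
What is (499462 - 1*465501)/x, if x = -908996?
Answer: -33961/908996 ≈ -0.037361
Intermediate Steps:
(499462 - 1*465501)/x = (499462 - 1*465501)/(-908996) = (499462 - 465501)*(-1/908996) = 33961*(-1/908996) = -33961/908996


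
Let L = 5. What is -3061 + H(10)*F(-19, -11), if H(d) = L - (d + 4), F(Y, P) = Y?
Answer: -2890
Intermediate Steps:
H(d) = 1 - d (H(d) = 5 - (d + 4) = 5 - (4 + d) = 5 + (-4 - d) = 1 - d)
-3061 + H(10)*F(-19, -11) = -3061 + (1 - 1*10)*(-19) = -3061 + (1 - 10)*(-19) = -3061 - 9*(-19) = -3061 + 171 = -2890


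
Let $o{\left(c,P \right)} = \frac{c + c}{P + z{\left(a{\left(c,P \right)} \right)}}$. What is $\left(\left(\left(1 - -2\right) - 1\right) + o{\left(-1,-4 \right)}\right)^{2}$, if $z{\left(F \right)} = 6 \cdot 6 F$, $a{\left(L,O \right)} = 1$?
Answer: $\frac{961}{256} \approx 3.7539$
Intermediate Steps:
$z{\left(F \right)} = 36 F$
$o{\left(c,P \right)} = \frac{2 c}{36 + P}$ ($o{\left(c,P \right)} = \frac{c + c}{P + 36 \cdot 1} = \frac{2 c}{P + 36} = \frac{2 c}{36 + P}$)
$\left(\left(\left(1 - -2\right) - 1\right) + o{\left(-1,-4 \right)}\right)^{2} = \left(\left(\left(1 - -2\right) - 1\right) + 2 \left(-1\right) \frac{1}{36 - 4}\right)^{2} = \left(\left(\left(1 + 2\right) - 1\right) + 2 \left(-1\right) \frac{1}{32}\right)^{2} = \left(\left(3 - 1\right) + 2 \left(-1\right) \frac{1}{32}\right)^{2} = \left(2 - \frac{1}{16}\right)^{2} = \left(\frac{31}{16}\right)^{2} = \frac{961}{256}$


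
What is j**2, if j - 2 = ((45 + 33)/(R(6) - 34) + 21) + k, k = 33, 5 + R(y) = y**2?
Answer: 900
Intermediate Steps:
R(y) = -5 + y**2
j = 30 (j = 2 + (((45 + 33)/((-5 + 6**2) - 34) + 21) + 33) = 2 + ((78/((-5 + 36) - 34) + 21) + 33) = 2 + ((78/(31 - 34) + 21) + 33) = 2 + ((78/(-3) + 21) + 33) = 2 + ((78*(-1/3) + 21) + 33) = 2 + ((-26 + 21) + 33) = 2 + (-5 + 33) = 2 + 28 = 30)
j**2 = 30**2 = 900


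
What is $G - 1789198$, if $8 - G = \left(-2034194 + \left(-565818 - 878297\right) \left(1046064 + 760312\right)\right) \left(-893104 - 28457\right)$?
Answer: $-2403999425207617664$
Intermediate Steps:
$G = -2403999425205828466$ ($G = 8 - \left(-2034194 + \left(-565818 - 878297\right) \left(1046064 + 760312\right)\right) \left(-893104 - 28457\right) = 8 - \left(-2034194 - 2608614677240\right) \left(-921561\right) = 8 - \left(-2608616711434\right) \left(-921561\right) = 8 - 2403999425205828474 = -2403999425205828466$)
$G - 1789198 = -2403999425205828466 - 1789198 = -2403999425207617664$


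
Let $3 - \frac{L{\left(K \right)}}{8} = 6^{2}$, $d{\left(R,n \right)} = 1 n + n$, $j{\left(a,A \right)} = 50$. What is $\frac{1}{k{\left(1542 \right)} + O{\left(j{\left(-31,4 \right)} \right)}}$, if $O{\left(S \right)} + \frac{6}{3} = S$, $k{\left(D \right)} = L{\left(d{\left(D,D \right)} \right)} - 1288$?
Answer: $- \frac{1}{1504} \approx -0.00066489$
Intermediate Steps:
$d{\left(R,n \right)} = 2 n$ ($d{\left(R,n \right)} = n + n = 2 n$)
$L{\left(K \right)} = -264$ ($L{\left(K \right)} = 24 - 8 \cdot 6^{2} = 24 - 288 = -264$)
$k{\left(D \right)} = -1552$ ($k{\left(D \right)} = -264 - 1288 = -1552$)
$O{\left(S \right)} = -2 + S$
$\frac{1}{k{\left(1542 \right)} + O{\left(j{\left(-31,4 \right)} \right)}} = \frac{1}{-1552 + \left(-2 + 50\right)} = \frac{1}{-1552 + 48} = \frac{1}{-1504} = - \frac{1}{1504}$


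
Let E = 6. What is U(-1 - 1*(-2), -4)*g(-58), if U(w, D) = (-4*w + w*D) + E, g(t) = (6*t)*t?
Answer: -40368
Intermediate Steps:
g(t) = 6*t²
U(w, D) = 6 - 4*w + D*w (U(w, D) = (-4*w + w*D) + 6 = (-4*w + D*w) + 6 = 6 - 4*w + D*w)
U(-1 - 1*(-2), -4)*g(-58) = (6 - 4*(-1 - 1*(-2)) - 4*(-1 - 1*(-2)))*(6*(-58)²) = (6 - 4*(-1 + 2) - 4*(-1 + 2))*(6*3364) = (6 - 4*1 - 4*1)*20184 = (6 - 4 - 4)*20184 = -2*20184 = -40368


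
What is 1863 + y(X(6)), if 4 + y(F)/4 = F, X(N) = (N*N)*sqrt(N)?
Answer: 1847 + 144*sqrt(6) ≈ 2199.7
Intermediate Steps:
X(N) = N**(5/2) (X(N) = N**2*sqrt(N) = N**(5/2))
y(F) = -16 + 4*F
1863 + y(X(6)) = 1863 + (-16 + 4*6**(5/2)) = 1863 + (-16 + 4*(36*sqrt(6))) = 1863 + (-16 + 144*sqrt(6)) = 1847 + 144*sqrt(6)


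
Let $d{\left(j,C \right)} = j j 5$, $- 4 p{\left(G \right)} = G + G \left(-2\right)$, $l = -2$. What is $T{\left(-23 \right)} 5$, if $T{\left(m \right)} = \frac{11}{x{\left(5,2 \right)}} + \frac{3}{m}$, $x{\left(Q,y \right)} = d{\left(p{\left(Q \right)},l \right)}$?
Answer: $\frac{3673}{575} \approx 6.3878$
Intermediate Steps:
$p{\left(G \right)} = \frac{G}{4}$ ($p{\left(G \right)} = - \frac{G + G \left(-2\right)}{4} = - \frac{G - 2 G}{4} = - \frac{\left(-1\right) G}{4} = \frac{G}{4}$)
$d{\left(j,C \right)} = 5 j^{2}$ ($d{\left(j,C \right)} = j^{2} \cdot 5 = 5 j^{2}$)
$x{\left(Q,y \right)} = \frac{5 Q^{2}}{16}$ ($x{\left(Q,y \right)} = 5 \left(\frac{Q}{4}\right)^{2} = 5 \frac{Q^{2}}{16} = \frac{5 Q^{2}}{16}$)
$T{\left(m \right)} = \frac{176}{125} + \frac{3}{m}$ ($T{\left(m \right)} = \frac{11}{\frac{5}{16} \cdot 5^{2}} + \frac{3}{m} = \frac{11}{\frac{5}{16} \cdot 25} + \frac{3}{m} = \frac{11}{\frac{125}{16}} + \frac{3}{m} = 11 \cdot \frac{16}{125} + \frac{3}{m} = \frac{176}{125} + \frac{3}{m}$)
$T{\left(-23 \right)} 5 = \left(\frac{176}{125} + \frac{3}{-23}\right) 5 = \left(\frac{176}{125} + 3 \left(- \frac{1}{23}\right)\right) 5 = \left(\frac{176}{125} - \frac{3}{23}\right) 5 = \frac{3673}{2875} \cdot 5 = \frac{3673}{575}$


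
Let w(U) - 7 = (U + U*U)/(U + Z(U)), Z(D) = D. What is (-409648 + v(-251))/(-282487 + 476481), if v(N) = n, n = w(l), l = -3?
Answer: -204821/96997 ≈ -2.1116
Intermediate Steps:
w(U) = 7 + (U + U²)/(2*U) (w(U) = 7 + (U + U*U)/(U + U) = 7 + (U + U²)/((2*U)) = 7 + (U + U²)*(1/(2*U)) = 7 + (U + U²)/(2*U))
n = 6 (n = 15/2 + (½)*(-3) = 15/2 - 3/2 = 6)
v(N) = 6
(-409648 + v(-251))/(-282487 + 476481) = (-409648 + 6)/(-282487 + 476481) = -409642/193994 = -409642*1/193994 = -204821/96997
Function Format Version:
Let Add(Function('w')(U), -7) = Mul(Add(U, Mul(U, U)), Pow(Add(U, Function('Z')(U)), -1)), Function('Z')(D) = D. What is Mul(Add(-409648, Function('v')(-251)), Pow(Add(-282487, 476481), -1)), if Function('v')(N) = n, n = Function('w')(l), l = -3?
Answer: Rational(-204821, 96997) ≈ -2.1116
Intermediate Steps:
Function('w')(U) = Add(7, Mul(Rational(1, 2), Pow(U, -1), Add(U, Pow(U, 2)))) (Function('w')(U) = Add(7, Mul(Add(U, Mul(U, U)), Pow(Add(U, U), -1))) = Add(7, Mul(Add(U, Pow(U, 2)), Pow(Mul(2, U), -1))) = Add(7, Mul(Add(U, Pow(U, 2)), Mul(Rational(1, 2), Pow(U, -1)))) = Add(7, Mul(Rational(1, 2), Pow(U, -1), Add(U, Pow(U, 2)))))
n = 6 (n = Add(Rational(15, 2), Mul(Rational(1, 2), -3)) = Add(Rational(15, 2), Rational(-3, 2)) = 6)
Function('v')(N) = 6
Mul(Add(-409648, Function('v')(-251)), Pow(Add(-282487, 476481), -1)) = Mul(Add(-409648, 6), Pow(Add(-282487, 476481), -1)) = Mul(-409642, Pow(193994, -1)) = Mul(-409642, Rational(1, 193994)) = Rational(-204821, 96997)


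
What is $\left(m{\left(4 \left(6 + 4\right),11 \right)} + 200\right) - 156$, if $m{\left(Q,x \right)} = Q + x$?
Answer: $95$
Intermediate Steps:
$\left(m{\left(4 \left(6 + 4\right),11 \right)} + 200\right) - 156 = \left(\left(4 \left(6 + 4\right) + 11\right) + 200\right) - 156 = \left(\left(4 \cdot 10 + 11\right) + 200\right) - 156 = \left(\left(40 + 11\right) + 200\right) - 156 = \left(51 + 200\right) - 156 = 251 - 156 = 95$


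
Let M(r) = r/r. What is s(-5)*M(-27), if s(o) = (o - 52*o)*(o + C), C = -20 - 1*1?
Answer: -6630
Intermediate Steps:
C = -21 (C = -20 - 1 = -21)
M(r) = 1
s(o) = -51*o*(-21 + o) (s(o) = (o - 52*o)*(o - 21) = (-51*o)*(-21 + o) = -51*o*(-21 + o))
s(-5)*M(-27) = (51*(-5)*(21 - 1*(-5)))*1 = (51*(-5)*(21 + 5))*1 = (51*(-5)*26)*1 = -6630*1 = -6630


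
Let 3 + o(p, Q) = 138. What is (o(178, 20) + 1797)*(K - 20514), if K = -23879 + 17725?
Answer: -51522576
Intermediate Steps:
o(p, Q) = 135 (o(p, Q) = -3 + 138 = 135)
K = -6154
(o(178, 20) + 1797)*(K - 20514) = (135 + 1797)*(-6154 - 20514) = 1932*(-26668) = -51522576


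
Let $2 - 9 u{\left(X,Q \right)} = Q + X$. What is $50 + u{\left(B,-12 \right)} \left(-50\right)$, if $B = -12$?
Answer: $- \frac{850}{9} \approx -94.444$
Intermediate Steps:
$u{\left(X,Q \right)} = \frac{2}{9} - \frac{Q}{9} - \frac{X}{9}$ ($u{\left(X,Q \right)} = \frac{2}{9} - \frac{Q + X}{9} = \frac{2}{9} - \left(\frac{Q}{9} + \frac{X}{9}\right) = \frac{2}{9} - \frac{Q}{9} - \frac{X}{9}$)
$50 + u{\left(B,-12 \right)} \left(-50\right) = 50 + \left(\frac{2}{9} - - \frac{4}{3} - - \frac{4}{3}\right) \left(-50\right) = 50 + \left(\frac{2}{9} + \frac{4}{3} + \frac{4}{3}\right) \left(-50\right) = 50 + \frac{26}{9} \left(-50\right) = 50 - \frac{1300}{9} = - \frac{850}{9}$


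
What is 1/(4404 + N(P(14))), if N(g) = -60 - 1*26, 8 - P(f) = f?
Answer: 1/4318 ≈ 0.00023159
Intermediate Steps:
P(f) = 8 - f
N(g) = -86 (N(g) = -60 - 26 = -86)
1/(4404 + N(P(14))) = 1/(4404 - 86) = 1/4318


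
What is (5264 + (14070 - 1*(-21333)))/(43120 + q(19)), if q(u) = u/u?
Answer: 40667/43121 ≈ 0.94309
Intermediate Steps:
q(u) = 1
(5264 + (14070 - 1*(-21333)))/(43120 + q(19)) = (5264 + (14070 - 1*(-21333)))/(43120 + 1) = (5264 + (14070 + 21333))/43121 = (5264 + 35403)*(1/43121) = 40667*(1/43121) = 40667/43121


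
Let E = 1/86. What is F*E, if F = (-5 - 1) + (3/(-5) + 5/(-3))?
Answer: -62/645 ≈ -0.096124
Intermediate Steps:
F = -124/15 (F = -6 + (3*(-⅕) + 5*(-⅓)) = -6 + (-⅗ - 5/3) = -6 - 34/15 = -124/15 ≈ -8.2667)
E = 1/86 ≈ 0.011628
F*E = -124/15*1/86 = -62/645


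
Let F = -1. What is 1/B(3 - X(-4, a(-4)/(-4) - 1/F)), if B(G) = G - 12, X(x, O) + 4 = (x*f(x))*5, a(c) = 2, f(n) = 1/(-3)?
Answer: -3/35 ≈ -0.085714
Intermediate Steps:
f(n) = -⅓
X(x, O) = -4 - 5*x/3 (X(x, O) = -4 + (x*(-⅓))*5 = -4 - x/3*5 = -4 - 5*x/3)
B(G) = -12 + G
1/B(3 - X(-4, a(-4)/(-4) - 1/F)) = 1/(-12 + (3 - (-4 - 5/3*(-4)))) = 1/(-12 + (3 - (-4 + 20/3))) = 1/(-12 + (3 - 1*8/3)) = 1/(-12 + (3 - 8/3)) = 1/(-12 + ⅓) = 1/(-35/3) = -3/35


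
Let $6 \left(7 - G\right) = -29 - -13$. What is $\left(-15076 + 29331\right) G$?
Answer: $\frac{413395}{3} \approx 1.378 \cdot 10^{5}$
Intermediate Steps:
$G = \frac{29}{3}$ ($G = 7 - \frac{-29 - -13}{6} = 7 - \frac{-29 + 13}{6} = 7 - - \frac{8}{3} = 7 + \frac{8}{3} = \frac{29}{3} \approx 9.6667$)
$\left(-15076 + 29331\right) G = \left(-15076 + 29331\right) \frac{29}{3} = 14255 \cdot \frac{29}{3} = \frac{413395}{3}$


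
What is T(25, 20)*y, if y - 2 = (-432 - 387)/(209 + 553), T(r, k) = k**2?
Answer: 47000/127 ≈ 370.08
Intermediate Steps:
y = 235/254 (y = 2 + (-432 - 387)/(209 + 553) = 2 - 819/762 = 2 - 819*1/762 = 2 - 273/254 = 235/254 ≈ 0.92520)
T(25, 20)*y = 20**2*(235/254) = 400*(235/254) = 47000/127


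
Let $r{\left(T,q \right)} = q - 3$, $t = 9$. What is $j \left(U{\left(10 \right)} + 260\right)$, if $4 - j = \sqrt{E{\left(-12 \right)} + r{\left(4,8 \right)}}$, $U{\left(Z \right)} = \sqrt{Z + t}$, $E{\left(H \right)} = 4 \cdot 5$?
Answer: $-260 - \sqrt{19} \approx -264.36$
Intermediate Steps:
$r{\left(T,q \right)} = -3 + q$ ($r{\left(T,q \right)} = q - 3 = -3 + q$)
$E{\left(H \right)} = 20$
$U{\left(Z \right)} = \sqrt{9 + Z}$ ($U{\left(Z \right)} = \sqrt{Z + 9} = \sqrt{9 + Z}$)
$j = -1$ ($j = 4 - \sqrt{20 + \left(-3 + 8\right)} = 4 - \sqrt{20 + 5} = 4 - \sqrt{25} = 4 - 5 = -1$)
$j \left(U{\left(10 \right)} + 260\right) = - (\sqrt{9 + 10} + 260) = - (\sqrt{19} + 260) = - (260 + \sqrt{19}) = -260 - \sqrt{19}$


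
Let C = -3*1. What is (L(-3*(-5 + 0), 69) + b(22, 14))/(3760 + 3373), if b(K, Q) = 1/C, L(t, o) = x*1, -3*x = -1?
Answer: 0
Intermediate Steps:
C = -3
x = ⅓ (x = -⅓*(-1) = ⅓ ≈ 0.33333)
L(t, o) = ⅓ (L(t, o) = (⅓)*1 = ⅓)
b(K, Q) = -⅓ (b(K, Q) = 1/(-3) = -⅓)
(L(-3*(-5 + 0), 69) + b(22, 14))/(3760 + 3373) = (⅓ - ⅓)/(3760 + 3373) = 0/7133 = 0*(1/7133) = 0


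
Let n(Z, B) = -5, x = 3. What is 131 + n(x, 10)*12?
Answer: 71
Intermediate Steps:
131 + n(x, 10)*12 = 131 - 5*12 = 131 - 60 = 71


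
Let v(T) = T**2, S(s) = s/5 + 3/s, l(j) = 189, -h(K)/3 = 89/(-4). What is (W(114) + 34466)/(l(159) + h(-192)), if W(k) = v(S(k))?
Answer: 421010723/3077525 ≈ 136.80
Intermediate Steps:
h(K) = 267/4 (h(K) = -267/(-4) = -267*(-1)/4 = -3*(-89/4) = 267/4)
S(s) = 3/s + s/5 (S(s) = s*(1/5) + 3/s = s/5 + 3/s = 3/s + s/5)
W(k) = (3/k + k/5)**2
(W(114) + 34466)/(l(159) + h(-192)) = ((1/25)*(15 + 114**2)**2/114**2 + 34466)/(189 + 267/4) = ((1/25)*(1/12996)*(15 + 12996)**2 + 34466)/(1023/4) = ((1/25)*(1/12996)*13011**2 + 34466)*(4/1023) = ((1/25)*(1/12996)*169286121 + 34466)*(4/1023) = (18809569/36100 + 34466)*(4/1023) = (1263032169/36100)*(4/1023) = 421010723/3077525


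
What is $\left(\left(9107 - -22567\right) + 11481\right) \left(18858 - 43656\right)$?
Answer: $-1070157690$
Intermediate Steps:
$\left(\left(9107 - -22567\right) + 11481\right) \left(18858 - 43656\right) = \left(\left(9107 + 22567\right) + 11481\right) \left(-24798\right) = \left(31674 + 11481\right) \left(-24798\right) = 43155 \left(-24798\right) = -1070157690$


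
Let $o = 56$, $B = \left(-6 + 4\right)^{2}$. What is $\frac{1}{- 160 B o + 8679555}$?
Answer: $\frac{1}{8643715} \approx 1.1569 \cdot 10^{-7}$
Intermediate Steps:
$B = 4$ ($B = \left(-2\right)^{2} = 4$)
$\frac{1}{- 160 B o + 8679555} = \frac{1}{\left(-160\right) 4 \cdot 56 + 8679555} = \frac{1}{\left(-640\right) 56 + 8679555} = \frac{1}{-35840 + 8679555} = \frac{1}{8643715}$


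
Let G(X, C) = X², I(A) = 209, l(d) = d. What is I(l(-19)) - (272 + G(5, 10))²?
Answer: -88000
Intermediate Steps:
I(l(-19)) - (272 + G(5, 10))² = 209 - (272 + 5²)² = 209 - (272 + 25)² = 209 - 1*297² = 209 - 1*88209 = 209 - 88209 = -88000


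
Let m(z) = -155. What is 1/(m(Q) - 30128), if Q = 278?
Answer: -1/30283 ≈ -3.3022e-5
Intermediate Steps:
1/(m(Q) - 30128) = 1/(-155 - 30128) = 1/(-30283) = -1/30283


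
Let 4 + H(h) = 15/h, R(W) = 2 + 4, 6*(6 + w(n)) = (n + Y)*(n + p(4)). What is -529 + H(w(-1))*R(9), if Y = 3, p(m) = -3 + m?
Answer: -568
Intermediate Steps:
w(n) = -6 + (1 + n)*(3 + n)/6 (w(n) = -6 + ((n + 3)*(n + (-3 + 4)))/6 = -6 + ((3 + n)*(n + 1))/6 = -6 + ((3 + n)*(1 + n))/6 = -6 + ((1 + n)*(3 + n))/6 = -6 + (1 + n)*(3 + n)/6)
R(W) = 6
H(h) = -4 + 15/h
-529 + H(w(-1))*R(9) = -529 + (-4 + 15/(-11/2 + (⅙)*(-1)² + (⅔)*(-1)))*6 = -529 + (-4 + 15/(-11/2 + (⅙)*1 - ⅔))*6 = -529 + (-4 + 15/(-11/2 + ⅙ - ⅔))*6 = -529 + (-4 + 15/(-6))*6 = -529 + (-4 + 15*(-⅙))*6 = -529 + (-4 - 5/2)*6 = -529 - 13/2*6 = -529 - 39 = -568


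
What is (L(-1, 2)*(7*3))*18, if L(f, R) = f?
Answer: -378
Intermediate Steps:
(L(-1, 2)*(7*3))*18 = -7*3*18 = -1*21*18 = -21*18 = -378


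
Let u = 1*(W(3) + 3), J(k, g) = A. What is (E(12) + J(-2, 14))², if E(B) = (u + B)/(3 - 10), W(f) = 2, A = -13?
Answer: 11664/49 ≈ 238.04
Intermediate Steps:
J(k, g) = -13
u = 5 (u = 1*(2 + 3) = 1*5 = 5)
E(B) = -5/7 - B/7 (E(B) = (5 + B)/(3 - 10) = (5 + B)/(-7) = (5 + B)*(-⅐) = -5/7 - B/7)
(E(12) + J(-2, 14))² = ((-5/7 - ⅐*12) - 13)² = ((-5/7 - 12/7) - 13)² = (-17/7 - 13)² = (-108/7)² = 11664/49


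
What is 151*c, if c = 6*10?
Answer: 9060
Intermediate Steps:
c = 60
151*c = 151*60 = 9060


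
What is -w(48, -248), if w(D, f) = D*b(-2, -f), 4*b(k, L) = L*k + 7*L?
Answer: -14880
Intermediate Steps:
b(k, L) = 7*L/4 + L*k/4 (b(k, L) = (L*k + 7*L)/4 = (7*L + L*k)/4 = 7*L/4 + L*k/4)
w(D, f) = -5*D*f/4 (w(D, f) = D*((-f)*(7 - 2)/4) = D*((1/4)*(-f)*5) = D*(-5*f/4) = -5*D*f/4)
-w(48, -248) = -(-5)*48*(-248)/4 = -1*14880 = -14880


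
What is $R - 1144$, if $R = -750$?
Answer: $-1894$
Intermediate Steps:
$R - 1144 = -750 - 1144 = -1894$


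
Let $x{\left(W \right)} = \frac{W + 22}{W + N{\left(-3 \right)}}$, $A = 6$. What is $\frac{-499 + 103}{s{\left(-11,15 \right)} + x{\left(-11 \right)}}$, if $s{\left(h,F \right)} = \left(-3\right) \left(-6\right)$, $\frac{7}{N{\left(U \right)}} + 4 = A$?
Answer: $- \frac{1485}{62} \approx -23.952$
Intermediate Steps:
$N{\left(U \right)} = \frac{7}{2}$ ($N{\left(U \right)} = \frac{7}{-4 + 6} = \frac{7}{2}$)
$s{\left(h,F \right)} = 18$
$x{\left(W \right)} = \frac{22 + W}{\frac{7}{2} + W}$ ($x{\left(W \right)} = \frac{W + 22}{W + \frac{7}{2}} = \frac{22 + W}{\frac{7}{2} + W}$)
$\frac{-499 + 103}{s{\left(-11,15 \right)} + x{\left(-11 \right)}} = \frac{-499 + 103}{18 + \frac{2 \left(22 - 11\right)}{7 + 2 \left(-11\right)}} = - \frac{396}{18 + 2 \frac{1}{7 - 22} \cdot 11} = - \frac{396}{18 + 2 \frac{1}{-15} \cdot 11} = - \frac{396}{18 + 2 \left(- \frac{1}{15}\right) 11} = - \frac{396}{18 - \frac{22}{15}} = - \frac{396}{\frac{248}{15}} = \left(-396\right) \frac{15}{248} = - \frac{1485}{62}$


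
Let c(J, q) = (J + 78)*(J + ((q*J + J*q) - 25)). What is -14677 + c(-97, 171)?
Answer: 617947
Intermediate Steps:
c(J, q) = (78 + J)*(-25 + J + 2*J*q) (c(J, q) = (78 + J)*(J + ((J*q + J*q) - 25)) = (78 + J)*(J + (2*J*q - 25)) = (78 + J)*(J + (-25 + 2*J*q)) = (78 + J)*(-25 + J + 2*J*q))
-14677 + c(-97, 171) = -14677 + (-1950 + (-97)² + 53*(-97) + 2*171*(-97)² + 156*(-97)*171) = -14677 + (-1950 + 9409 - 5141 + 2*171*9409 - 2587572) = -14677 + (-1950 + 9409 - 5141 + 3217878 - 2587572) = -14677 + 632624 = 617947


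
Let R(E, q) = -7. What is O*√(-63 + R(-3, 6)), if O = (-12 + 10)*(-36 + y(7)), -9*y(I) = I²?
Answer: 746*I*√70/9 ≈ 693.5*I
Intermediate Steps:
y(I) = -I²/9
O = 746/9 (O = (-12 + 10)*(-36 - ⅑*7²) = -2*(-36 - ⅑*49) = -2*(-36 - 49/9) = -2*(-373/9) = 746/9 ≈ 82.889)
O*√(-63 + R(-3, 6)) = 746*√(-63 - 7)/9 = 746*√(-70)/9 = 746*(I*√70)/9 = 746*I*√70/9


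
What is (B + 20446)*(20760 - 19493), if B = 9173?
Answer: 37527273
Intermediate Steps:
(B + 20446)*(20760 - 19493) = (9173 + 20446)*(20760 - 19493) = 29619*1267 = 37527273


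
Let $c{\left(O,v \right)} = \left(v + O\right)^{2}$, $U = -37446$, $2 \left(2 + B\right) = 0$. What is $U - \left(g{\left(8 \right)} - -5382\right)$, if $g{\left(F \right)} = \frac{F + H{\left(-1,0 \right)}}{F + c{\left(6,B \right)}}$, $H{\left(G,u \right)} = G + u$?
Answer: $- \frac{1027879}{24} \approx -42828.0$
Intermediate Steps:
$B = -2$ ($B = -2 + \frac{1}{2} \cdot 0 = -2 + 0 = -2$)
$c{\left(O,v \right)} = \left(O + v\right)^{2}$
$g{\left(F \right)} = \frac{-1 + F}{16 + F}$ ($g{\left(F \right)} = \frac{F + \left(-1 + 0\right)}{F + \left(6 - 2\right)^{2}} = \frac{F - 1}{F + 4^{2}} = \frac{-1 + F}{F + 16} = \frac{-1 + F}{16 + F}$)
$U - \left(g{\left(8 \right)} - -5382\right) = -37446 - \left(\frac{-1 + 8}{16 + 8} - -5382\right) = -37446 - \left(\frac{1}{24} \cdot 7 + 5382\right) = -37446 - \left(\frac{7}{24} + 5382\right) = -37446 - \frac{129175}{24} = - \frac{1027879}{24}$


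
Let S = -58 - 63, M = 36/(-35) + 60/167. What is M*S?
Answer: 473352/5845 ≈ 80.984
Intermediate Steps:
M = -3912/5845 (M = 36*(-1/35) + 60*(1/167) = -36/35 + 60/167 = -3912/5845 ≈ -0.66929)
S = -121
M*S = -3912/5845*(-121) = 473352/5845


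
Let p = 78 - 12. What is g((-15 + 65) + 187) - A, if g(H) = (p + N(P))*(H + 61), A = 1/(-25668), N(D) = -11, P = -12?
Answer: 420698521/25668 ≈ 16390.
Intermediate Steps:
p = 66
A = -1/25668 ≈ -3.8959e-5
g(H) = 3355 + 55*H (g(H) = (66 - 11)*(H + 61) = 55*(61 + H) = 3355 + 55*H)
g((-15 + 65) + 187) - A = (3355 + 55*((-15 + 65) + 187)) - 1*(-1/25668) = (3355 + 55*(50 + 187)) + 1/25668 = (3355 + 55*237) + 1/25668 = (3355 + 13035) + 1/25668 = 16390 + 1/25668 = 420698521/25668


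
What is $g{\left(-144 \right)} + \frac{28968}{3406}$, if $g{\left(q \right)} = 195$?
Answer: $\frac{346569}{1703} \approx 203.5$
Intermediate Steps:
$g{\left(-144 \right)} + \frac{28968}{3406} = 195 + \frac{28968}{3406} = 195 + 28968 \cdot \frac{1}{3406} = 195 + \frac{14484}{1703} = \frac{346569}{1703}$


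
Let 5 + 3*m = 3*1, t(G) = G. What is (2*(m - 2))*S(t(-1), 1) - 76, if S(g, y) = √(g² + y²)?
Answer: -76 - 16*√2/3 ≈ -83.542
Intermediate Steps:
m = -⅔ (m = -5/3 + (3*1)/3 = -5/3 + (⅓)*3 = -5/3 + 1 = -⅔ ≈ -0.66667)
(2*(m - 2))*S(t(-1), 1) - 76 = (2*(-⅔ - 2))*√((-1)² + 1²) - 76 = (2*(-8/3))*√(1 + 1) - 76 = -16*√2/3 - 76 = -76 - 16*√2/3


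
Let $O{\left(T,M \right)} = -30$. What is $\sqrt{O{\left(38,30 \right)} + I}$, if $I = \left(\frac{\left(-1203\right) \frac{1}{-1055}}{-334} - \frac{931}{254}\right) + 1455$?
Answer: $\frac{121 \sqrt{48603759357565}}{22375495} \approx 37.701$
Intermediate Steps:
$I = \frac{32474254717}{22375495}$ ($I = \left(\left(-1203\right) \left(- \frac{1}{1055}\right) \left(- \frac{1}{334}\right) - \frac{931}{254}\right) + 1455 = \left(\frac{1203}{1055} \left(- \frac{1}{334}\right) - \frac{931}{254}\right) + 1455 = \left(- \frac{1203}{352370} - \frac{931}{254}\right) + 1455 = - \frac{82090508}{22375495} + 1455 = \frac{32474254717}{22375495} \approx 1451.3$)
$\sqrt{O{\left(38,30 \right)} + I} = \sqrt{-30 + \frac{32474254717}{22375495}} = \sqrt{\frac{31802989867}{22375495}} = \frac{121 \sqrt{48603759357565}}{22375495}$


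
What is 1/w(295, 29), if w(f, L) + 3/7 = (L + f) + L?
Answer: 7/2468 ≈ 0.0028363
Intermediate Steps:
w(f, L) = -3/7 + f + 2*L (w(f, L) = -3/7 + ((L + f) + L) = -3/7 + (f + 2*L) = -3/7 + f + 2*L)
1/w(295, 29) = 1/(-3/7 + 295 + 2*29) = 1/(-3/7 + 295 + 58) = 1/(2468/7) = 7/2468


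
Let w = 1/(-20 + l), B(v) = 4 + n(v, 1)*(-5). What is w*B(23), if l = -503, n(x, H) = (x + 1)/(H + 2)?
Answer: 36/523 ≈ 0.068834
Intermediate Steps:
n(x, H) = (1 + x)/(2 + H)
B(v) = 7/3 - 5*v/3 (B(v) = 4 + ((1 + v)/(2 + 1))*(-5) = 4 + ((1 + v)/3)*(-5) = 4 + (⅓ + v/3)*(-5) = 4 + (-5/3 - 5*v/3) = 7/3 - 5*v/3)
w = -1/523 (w = 1/(-20 - 503) = 1/(-523) = -1/523 ≈ -0.0019120)
w*B(23) = -(7/3 - 5/3*23)/523 = -(7/3 - 115/3)/523 = -1/523*(-36) = 36/523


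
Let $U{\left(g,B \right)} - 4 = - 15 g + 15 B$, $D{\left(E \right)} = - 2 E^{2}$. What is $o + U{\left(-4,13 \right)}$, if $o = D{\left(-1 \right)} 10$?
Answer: $239$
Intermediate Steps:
$o = -20$ ($o = - 2 \left(-1\right)^{2} \cdot 10 = \left(-2\right) 1 \cdot 10 = \left(-2\right) 10 = -20$)
$U{\left(g,B \right)} = 4 - 15 g + 15 B$ ($U{\left(g,B \right)} = 4 + \left(- 15 g + 15 B\right) = 4 - 15 g + 15 B$)
$o + U{\left(-4,13 \right)} = -20 + \left(4 - -60 + 15 \cdot 13\right) = -20 + \left(4 + 60 + 195\right) = -20 + 259 = 239$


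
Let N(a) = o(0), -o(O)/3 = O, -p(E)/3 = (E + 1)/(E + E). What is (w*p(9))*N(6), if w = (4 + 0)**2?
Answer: 0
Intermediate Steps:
p(E) = -3*(1 + E)/(2*E) (p(E) = -3*(E + 1)/(E + E) = -3*(1 + E)/(2*E))
o(O) = -3*O
N(a) = 0 (N(a) = -3*0 = 0)
w = 16 (w = 4**2 = 16)
(w*p(9))*N(6) = (16*((3/2)*(-1 - 1*9)/9))*0 = (16*((3/2)*(1/9)*(-1 - 9)))*0 = (16*((3/2)*(1/9)*(-10)))*0 = (16*(-5/3))*0 = -80/3*0 = 0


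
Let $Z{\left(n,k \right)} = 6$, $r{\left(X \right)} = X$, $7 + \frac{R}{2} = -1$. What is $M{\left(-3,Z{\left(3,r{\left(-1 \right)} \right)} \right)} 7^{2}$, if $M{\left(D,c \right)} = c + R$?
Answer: $-490$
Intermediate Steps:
$R = -16$ ($R = -14 + 2 \left(-1\right) = -14 - 2 = -16$)
$M{\left(D,c \right)} = -16 + c$ ($M{\left(D,c \right)} = c - 16 = -16 + c$)
$M{\left(-3,Z{\left(3,r{\left(-1 \right)} \right)} \right)} 7^{2} = \left(-16 + 6\right) 7^{2} = \left(-10\right) 49 = -490$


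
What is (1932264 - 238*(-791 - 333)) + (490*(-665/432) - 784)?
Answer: 474819347/216 ≈ 2.1982e+6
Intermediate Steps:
(1932264 - 238*(-791 - 333)) + (490*(-665/432) - 784) = (1932264 - 238*(-1124)) + (490*(-665*1/432) - 784) = (1932264 + 267512) + (490*(-665/432) - 784) = 2199776 + (-162925/216 - 784) = 2199776 - 332269/216 = 474819347/216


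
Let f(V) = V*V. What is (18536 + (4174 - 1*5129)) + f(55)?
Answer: 20606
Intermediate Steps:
f(V) = V**2
(18536 + (4174 - 1*5129)) + f(55) = (18536 + (4174 - 1*5129)) + 55**2 = (18536 + (4174 - 5129)) + 3025 = (18536 - 955) + 3025 = 17581 + 3025 = 20606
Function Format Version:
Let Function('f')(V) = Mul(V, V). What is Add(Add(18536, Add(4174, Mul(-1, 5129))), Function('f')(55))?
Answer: 20606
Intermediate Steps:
Function('f')(V) = Pow(V, 2)
Add(Add(18536, Add(4174, Mul(-1, 5129))), Function('f')(55)) = Add(Add(18536, Add(4174, Mul(-1, 5129))), Pow(55, 2)) = Add(Add(18536, Add(4174, -5129)), 3025) = Add(Add(18536, -955), 3025) = Add(17581, 3025) = 20606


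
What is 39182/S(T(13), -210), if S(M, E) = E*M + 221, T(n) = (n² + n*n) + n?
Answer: -3014/5653 ≈ -0.53317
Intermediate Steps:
T(n) = n + 2*n² (T(n) = (n² + n²) + n = 2*n² + n = n + 2*n²)
S(M, E) = 221 + E*M
39182/S(T(13), -210) = 39182/(221 - 2730*(1 + 2*13)) = 39182/(221 - 2730*(1 + 26)) = 39182/(221 - 2730*27) = 39182/(221 - 210*351) = 39182/(221 - 73710) = 39182/(-73489) = 39182*(-1/73489) = -3014/5653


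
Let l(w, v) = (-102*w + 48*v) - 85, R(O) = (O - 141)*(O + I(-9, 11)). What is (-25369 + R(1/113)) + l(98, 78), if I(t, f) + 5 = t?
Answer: -379665422/12769 ≈ -29733.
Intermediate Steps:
I(t, f) = -5 + t
R(O) = (-141 + O)*(-14 + O) (R(O) = (O - 141)*(O + (-5 - 9)) = (-141 + O)*(O - 14) = (-141 + O)*(-14 + O))
l(w, v) = -85 - 102*w + 48*v
(-25369 + R(1/113)) + l(98, 78) = (-25369 + (1974 + (1/113)² - 155/113)) + (-85 - 102*98 + 48*78) = (-25369 + (1974 + (1/113)² - 155*1/113)) + (-85 - 9996 + 3744) = (-25369 + (1974 + 1/12769 - 155/113)) - 6337 = (-25369 + 25188492/12769) - 6337 = -298748269/12769 - 6337 = -379665422/12769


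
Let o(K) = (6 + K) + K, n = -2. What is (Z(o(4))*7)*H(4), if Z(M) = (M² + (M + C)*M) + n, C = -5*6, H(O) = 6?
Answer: -1260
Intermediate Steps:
o(K) = 6 + 2*K
C = -30
Z(M) = -2 + M² + M*(-30 + M) (Z(M) = (M² + (M - 30)*M) - 2 = (M² + (-30 + M)*M) - 2 = (M² + M*(-30 + M)) - 2 = -2 + M² + M*(-30 + M))
(Z(o(4))*7)*H(4) = ((-2 - 30*(6 + 2*4) + 2*(6 + 2*4)²)*7)*6 = ((-2 - 30*(6 + 8) + 2*(6 + 8)²)*7)*6 = ((-2 - 30*14 + 2*14²)*7)*6 = ((-2 - 420 + 2*196)*7)*6 = ((-2 - 420 + 392)*7)*6 = -30*7*6 = -210*6 = -1260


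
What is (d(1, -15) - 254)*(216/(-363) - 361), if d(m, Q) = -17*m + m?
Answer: 11813310/121 ≈ 97631.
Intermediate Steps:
d(m, Q) = -16*m
(d(1, -15) - 254)*(216/(-363) - 361) = (-16*1 - 254)*(216/(-363) - 361) = (-16 - 254)*(216*(-1/363) - 361) = -270*(-72/121 - 361) = -270*(-43753/121) = 11813310/121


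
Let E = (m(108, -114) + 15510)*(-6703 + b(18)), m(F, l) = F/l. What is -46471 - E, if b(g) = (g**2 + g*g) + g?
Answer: 1778051915/19 ≈ 9.3582e+7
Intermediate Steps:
b(g) = g + 2*g**2 (b(g) = (g**2 + g**2) + g = 2*g**2 + g = g + 2*g**2)
E = -1778934864/19 (E = (108/(-114) + 15510)*(-6703 + 18*(1 + 2*18)) = (108*(-1/114) + 15510)*(-6703 + 18*(1 + 36)) = (-18/19 + 15510)*(-6703 + 18*37) = 294672*(-6703 + 666)/19 = (294672/19)*(-6037) = -1778934864/19 ≈ -9.3628e+7)
-46471 - E = -46471 - 1*(-1778934864/19) = -46471 + 1778934864/19 = 1778051915/19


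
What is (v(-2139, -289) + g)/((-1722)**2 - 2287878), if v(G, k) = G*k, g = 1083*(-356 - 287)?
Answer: -13033/112901 ≈ -0.11544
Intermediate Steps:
g = -696369 (g = 1083*(-643) = -696369)
(v(-2139, -289) + g)/((-1722)**2 - 2287878) = (-2139*(-289) - 696369)/((-1722)**2 - 2287878) = (618171 - 696369)/(2965284 - 2287878) = -78198/677406 = -78198*1/677406 = -13033/112901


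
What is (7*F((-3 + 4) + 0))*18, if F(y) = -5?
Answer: -630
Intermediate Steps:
(7*F((-3 + 4) + 0))*18 = (7*(-5))*18 = -35*18 = -630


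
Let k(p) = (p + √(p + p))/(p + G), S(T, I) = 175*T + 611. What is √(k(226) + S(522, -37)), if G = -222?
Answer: √(368070 + 2*√113)/2 ≈ 303.35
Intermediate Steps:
S(T, I) = 611 + 175*T
k(p) = (p + √2*√p)/(-222 + p) (k(p) = (p + √(p + p))/(p - 222) = (p + √(2*p))/(-222 + p) = (p + √2*√p)/(-222 + p))
√(k(226) + S(522, -37)) = √((226 + √2*√226)/(-222 + 226) + (611 + 175*522)) = √((226 + 2*√113)/4 + (611 + 91350)) = √((226 + 2*√113)/4 + 91961) = √((113/2 + √113/2) + 91961) = √(184035/2 + √113/2)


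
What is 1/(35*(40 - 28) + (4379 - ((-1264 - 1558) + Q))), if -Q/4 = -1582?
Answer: 1/1293 ≈ 0.00077340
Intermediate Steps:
Q = 6328 (Q = -4*(-1582) = 6328)
1/(35*(40 - 28) + (4379 - ((-1264 - 1558) + Q))) = 1/(35*(40 - 28) + (4379 - ((-1264 - 1558) + 6328))) = 1/(35*12 + (4379 - (-2822 + 6328))) = 1/(420 + (4379 - 1*3506)) = 1/(420 + (4379 - 3506)) = 1/(420 + 873) = 1/1293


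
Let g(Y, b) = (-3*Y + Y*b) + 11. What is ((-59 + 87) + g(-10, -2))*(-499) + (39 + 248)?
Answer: -44124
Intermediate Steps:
g(Y, b) = 11 - 3*Y + Y*b
((-59 + 87) + g(-10, -2))*(-499) + (39 + 248) = ((-59 + 87) + (11 - 3*(-10) - 10*(-2)))*(-499) + (39 + 248) = (28 + (11 + 30 + 20))*(-499) + 287 = (28 + 61)*(-499) + 287 = 89*(-499) + 287 = -44411 + 287 = -44124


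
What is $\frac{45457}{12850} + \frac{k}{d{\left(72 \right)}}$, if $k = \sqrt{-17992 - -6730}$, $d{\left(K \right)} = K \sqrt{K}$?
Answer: $\frac{45457}{12850} + \frac{i \sqrt{5631}}{432} \approx 3.5375 + 0.1737 i$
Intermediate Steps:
$d{\left(K \right)} = K^{\frac{3}{2}}$
$k = i \sqrt{11262}$ ($k = \sqrt{-17992 + 6730} = \sqrt{-11262} = i \sqrt{11262} \approx 106.12 i$)
$\frac{45457}{12850} + \frac{k}{d{\left(72 \right)}} = \frac{45457}{12850} + \frac{i \sqrt{11262}}{72^{\frac{3}{2}}} = 45457 \cdot \frac{1}{12850} + \frac{i \sqrt{11262}}{432 \sqrt{2}} = \frac{45457}{12850} + i \sqrt{11262} \frac{\sqrt{2}}{864} = \frac{45457}{12850} + \frac{i \sqrt{5631}}{432}$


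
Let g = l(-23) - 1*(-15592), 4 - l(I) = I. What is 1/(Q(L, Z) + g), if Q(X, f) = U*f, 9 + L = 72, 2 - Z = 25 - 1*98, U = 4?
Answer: 1/15919 ≈ 6.2818e-5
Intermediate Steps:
l(I) = 4 - I
Z = 75 (Z = 2 - (25 - 1*98) = 2 - (25 - 98) = 2 - 1*(-73) = 2 + 73 = 75)
g = 15619 (g = (4 - 1*(-23)) - 1*(-15592) = (4 + 23) + 15592 = 27 + 15592 = 15619)
L = 63 (L = -9 + 72 = 63)
Q(X, f) = 4*f
1/(Q(L, Z) + g) = 1/(4*75 + 15619) = 1/(300 + 15619) = 1/15919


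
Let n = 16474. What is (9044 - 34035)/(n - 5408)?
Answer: -24991/11066 ≈ -2.2584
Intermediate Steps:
(9044 - 34035)/(n - 5408) = (9044 - 34035)/(16474 - 5408) = -24991/11066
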